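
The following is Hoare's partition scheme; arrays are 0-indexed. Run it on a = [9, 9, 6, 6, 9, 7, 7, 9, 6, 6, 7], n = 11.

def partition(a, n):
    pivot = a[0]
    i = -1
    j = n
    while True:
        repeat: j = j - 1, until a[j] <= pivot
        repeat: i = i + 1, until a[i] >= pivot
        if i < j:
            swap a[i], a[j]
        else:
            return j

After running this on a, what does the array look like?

[7, 6, 6, 6, 6, 7, 7, 9, 9, 9, 9]

pivot=9
j stops at 10 (7), i stops at 0 (9); swap ⇒ [7, 9, 6, 6, 9, 7, 7, 9, 6, 6, 9]
j stops at 9 (6), i stops at 1 (9); swap ⇒ [7, 6, 6, 6, 9, 7, 7, 9, 6, 9, 9]
j stops at 8 (6), i stops at 4 (9); swap ⇒ [7, 6, 6, 6, 6, 7, 7, 9, 9, 9, 9]
j stops at 7, i stops at 7; i≥j ⇒ return 7. a=[7, 6, 6, 6, 6, 7, 7, 9, 9, 9, 9]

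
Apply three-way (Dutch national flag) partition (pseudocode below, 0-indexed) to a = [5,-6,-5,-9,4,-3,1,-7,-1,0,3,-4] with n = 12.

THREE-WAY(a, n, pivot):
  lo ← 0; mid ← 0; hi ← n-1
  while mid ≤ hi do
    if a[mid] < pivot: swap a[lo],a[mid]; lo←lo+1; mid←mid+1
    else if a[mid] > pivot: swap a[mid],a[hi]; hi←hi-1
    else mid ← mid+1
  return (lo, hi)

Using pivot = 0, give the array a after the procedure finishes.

lo=0 mid=0 hi=11
5>0: swap(0,11), hi=10 ⇒ [-4,-6,-5,-9,4,-3,1,-7,-1,0,3,5]
-4<0: swap(0,0), lo=1 mid=1 ⇒ [-4,-6,-5,-9,4,-3,1,-7,-1,0,3,5]
-6<0: swap(1,1), lo=2 mid=2 ⇒ [-4,-6,-5,-9,4,-3,1,-7,-1,0,3,5]
-5<0: swap(2,2), lo=3 mid=3 ⇒ [-4,-6,-5,-9,4,-3,1,-7,-1,0,3,5]
-9<0: swap(3,3), lo=4 mid=4 ⇒ [-4,-6,-5,-9,4,-3,1,-7,-1,0,3,5]
4>0: swap(4,10), hi=9 ⇒ [-4,-6,-5,-9,3,-3,1,-7,-1,0,4,5]
3>0: swap(4,9), hi=8 ⇒ [-4,-6,-5,-9,0,-3,1,-7,-1,3,4,5]
0=0: mid=5
-3<0: swap(4,5), lo=5 mid=6 ⇒ [-4,-6,-5,-9,-3,0,1,-7,-1,3,4,5]
1>0: swap(6,8), hi=7 ⇒ [-4,-6,-5,-9,-3,0,-1,-7,1,3,4,5]
-1<0: swap(5,6), lo=6 mid=7 ⇒ [-4,-6,-5,-9,-3,-1,0,-7,1,3,4,5]
-7<0: swap(6,7), lo=7 mid=8 ⇒ [-4,-6,-5,-9,-3,-1,-7,0,1,3,4,5]
done. lo=7 hi=7; a=[-4,-6,-5,-9,-3,-1,-7,0,1,3,4,5]

[-4,-6,-5,-9,-3,-1,-7,0,1,3,4,5]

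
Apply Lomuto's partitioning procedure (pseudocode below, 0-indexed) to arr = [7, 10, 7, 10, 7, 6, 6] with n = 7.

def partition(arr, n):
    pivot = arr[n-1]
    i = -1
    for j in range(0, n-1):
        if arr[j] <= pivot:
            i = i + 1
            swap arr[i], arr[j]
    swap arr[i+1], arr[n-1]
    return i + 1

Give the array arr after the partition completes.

pivot=6, i=-1
j=0: 7>6, skip
j=1: 10>6, skip
j=2: 7>6, skip
j=3: 10>6, skip
j=4: 7>6, skip
j=5: 6≤6, i=0, swap(0,5) ⇒ [6, 10, 7, 10, 7, 7, 6]
swap(1,6) ⇒ [6, 6, 7, 10, 7, 7, 10]; return 1

[6, 6, 7, 10, 7, 7, 10]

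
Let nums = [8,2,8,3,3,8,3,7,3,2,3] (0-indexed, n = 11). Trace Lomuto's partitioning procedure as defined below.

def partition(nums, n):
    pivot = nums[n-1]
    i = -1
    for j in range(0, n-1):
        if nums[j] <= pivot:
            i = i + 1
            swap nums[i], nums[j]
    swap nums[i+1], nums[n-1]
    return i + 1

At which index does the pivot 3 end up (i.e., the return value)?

6

pivot = nums[10] = 3; i = -1
j=0: nums[0]=8 > 3 → no swap
j=1: nums[1]=2 ≤ 3 → i=0, swap nums[0],nums[1] → [2,8,8,3,3,8,3,7,3,2,3]
j=2: nums[2]=8 > 3 → no swap
j=3: nums[3]=3 ≤ 3 → i=1, swap nums[1],nums[3] → [2,3,8,8,3,8,3,7,3,2,3]
j=4: nums[4]=3 ≤ 3 → i=2, swap nums[2],nums[4] → [2,3,3,8,8,8,3,7,3,2,3]
j=5: nums[5]=8 > 3 → no swap
j=6: nums[6]=3 ≤ 3 → i=3, swap nums[3],nums[6] → [2,3,3,3,8,8,8,7,3,2,3]
j=7: nums[7]=7 > 3 → no swap
j=8: nums[8]=3 ≤ 3 → i=4, swap nums[4],nums[8] → [2,3,3,3,3,8,8,7,8,2,3]
j=9: nums[9]=2 ≤ 3 → i=5, swap nums[5],nums[9] → [2,3,3,3,3,2,8,7,8,8,3]
final swap nums[6],nums[10] → [2,3,3,3,3,2,3,7,8,8,8]; return 6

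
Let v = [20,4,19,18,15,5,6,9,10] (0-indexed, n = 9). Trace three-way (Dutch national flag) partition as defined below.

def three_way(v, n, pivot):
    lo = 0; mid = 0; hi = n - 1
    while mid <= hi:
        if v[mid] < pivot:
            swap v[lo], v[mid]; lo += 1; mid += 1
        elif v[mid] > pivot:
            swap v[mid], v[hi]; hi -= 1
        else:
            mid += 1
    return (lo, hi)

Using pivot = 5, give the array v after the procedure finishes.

[4,5,18,15,19,6,9,10,20]

lo=0 mid=0 hi=8
20>5: swap(0,8), hi=7 ⇒ [10,4,19,18,15,5,6,9,20]
10>5: swap(0,7), hi=6 ⇒ [9,4,19,18,15,5,6,10,20]
9>5: swap(0,6), hi=5 ⇒ [6,4,19,18,15,5,9,10,20]
6>5: swap(0,5), hi=4 ⇒ [5,4,19,18,15,6,9,10,20]
5=5: mid=1
4<5: swap(0,1), lo=1 mid=2 ⇒ [4,5,19,18,15,6,9,10,20]
19>5: swap(2,4), hi=3 ⇒ [4,5,15,18,19,6,9,10,20]
15>5: swap(2,3), hi=2 ⇒ [4,5,18,15,19,6,9,10,20]
18>5: swap(2,2), hi=1 ⇒ [4,5,18,15,19,6,9,10,20]
done. lo=1 hi=1; v=[4,5,18,15,19,6,9,10,20]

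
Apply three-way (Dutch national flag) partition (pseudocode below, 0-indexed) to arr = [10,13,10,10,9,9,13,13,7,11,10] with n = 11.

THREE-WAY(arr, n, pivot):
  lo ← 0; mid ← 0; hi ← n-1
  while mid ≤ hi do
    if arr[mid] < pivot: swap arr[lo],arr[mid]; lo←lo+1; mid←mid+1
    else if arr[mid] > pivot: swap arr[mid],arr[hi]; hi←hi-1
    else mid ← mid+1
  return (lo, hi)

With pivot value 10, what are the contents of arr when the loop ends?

[9,9,7,10,10,10,10,13,11,13,13]

pivot = 10; lo=0, mid=0, hi=10
arr[mid]=10=10: mid=1
arr[mid]=13>10: swap arr[1],arr[10]; hi=9 → [10,10,10,10,9,9,13,13,7,11,13]
arr[mid]=10=10: mid=2
arr[mid]=10=10: mid=3
arr[mid]=10=10: mid=4
arr[mid]=9<10: swap arr[0],arr[4]; lo=1,mid=5 → [9,10,10,10,10,9,13,13,7,11,13]
arr[mid]=9<10: swap arr[1],arr[5]; lo=2,mid=6 → [9,9,10,10,10,10,13,13,7,11,13]
arr[mid]=13>10: swap arr[6],arr[9]; hi=8 → [9,9,10,10,10,10,11,13,7,13,13]
arr[mid]=11>10: swap arr[6],arr[8]; hi=7 → [9,9,10,10,10,10,7,13,11,13,13]
arr[mid]=7<10: swap arr[2],arr[6]; lo=3,mid=7 → [9,9,7,10,10,10,10,13,11,13,13]
arr[mid]=13>10: swap arr[7],arr[7]; hi=6 → [9,9,7,10,10,10,10,13,11,13,13]
end: lo=3, hi=6; arr = [9,9,7,10,10,10,10,13,11,13,13]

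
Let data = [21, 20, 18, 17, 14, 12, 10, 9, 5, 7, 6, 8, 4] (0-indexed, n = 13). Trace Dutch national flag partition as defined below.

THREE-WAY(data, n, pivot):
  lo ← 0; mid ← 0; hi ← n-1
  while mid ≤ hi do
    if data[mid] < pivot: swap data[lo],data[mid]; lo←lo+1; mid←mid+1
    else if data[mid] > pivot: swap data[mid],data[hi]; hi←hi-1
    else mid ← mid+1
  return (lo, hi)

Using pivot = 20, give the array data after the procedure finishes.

pivot = 20; lo=0, mid=0, hi=12
data[mid]=21>20: swap data[0],data[12]; hi=11 → [4, 20, 18, 17, 14, 12, 10, 9, 5, 7, 6, 8, 21]
data[mid]=4<20: swap data[0],data[0]; lo=1,mid=1 → [4, 20, 18, 17, 14, 12, 10, 9, 5, 7, 6, 8, 21]
data[mid]=20=20: mid=2
data[mid]=18<20: swap data[1],data[2]; lo=2,mid=3 → [4, 18, 20, 17, 14, 12, 10, 9, 5, 7, 6, 8, 21]
data[mid]=17<20: swap data[2],data[3]; lo=3,mid=4 → [4, 18, 17, 20, 14, 12, 10, 9, 5, 7, 6, 8, 21]
data[mid]=14<20: swap data[3],data[4]; lo=4,mid=5 → [4, 18, 17, 14, 20, 12, 10, 9, 5, 7, 6, 8, 21]
data[mid]=12<20: swap data[4],data[5]; lo=5,mid=6 → [4, 18, 17, 14, 12, 20, 10, 9, 5, 7, 6, 8, 21]
data[mid]=10<20: swap data[5],data[6]; lo=6,mid=7 → [4, 18, 17, 14, 12, 10, 20, 9, 5, 7, 6, 8, 21]
data[mid]=9<20: swap data[6],data[7]; lo=7,mid=8 → [4, 18, 17, 14, 12, 10, 9, 20, 5, 7, 6, 8, 21]
data[mid]=5<20: swap data[7],data[8]; lo=8,mid=9 → [4, 18, 17, 14, 12, 10, 9, 5, 20, 7, 6, 8, 21]
data[mid]=7<20: swap data[8],data[9]; lo=9,mid=10 → [4, 18, 17, 14, 12, 10, 9, 5, 7, 20, 6, 8, 21]
data[mid]=6<20: swap data[9],data[10]; lo=10,mid=11 → [4, 18, 17, 14, 12, 10, 9, 5, 7, 6, 20, 8, 21]
data[mid]=8<20: swap data[10],data[11]; lo=11,mid=12 → [4, 18, 17, 14, 12, 10, 9, 5, 7, 6, 8, 20, 21]
end: lo=11, hi=11; data = [4, 18, 17, 14, 12, 10, 9, 5, 7, 6, 8, 20, 21]

[4, 18, 17, 14, 12, 10, 9, 5, 7, 6, 8, 20, 21]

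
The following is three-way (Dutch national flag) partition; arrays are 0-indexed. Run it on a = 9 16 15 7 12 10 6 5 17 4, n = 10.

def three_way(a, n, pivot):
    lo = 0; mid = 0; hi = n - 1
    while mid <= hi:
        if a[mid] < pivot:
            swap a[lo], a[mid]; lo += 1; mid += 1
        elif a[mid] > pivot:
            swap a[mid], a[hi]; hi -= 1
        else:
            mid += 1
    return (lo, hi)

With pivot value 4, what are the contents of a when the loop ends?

lo=0 mid=0 hi=9
9>4: swap(0,9), hi=8 ⇒ 4 16 15 7 12 10 6 5 17 9
4=4: mid=1
16>4: swap(1,8), hi=7 ⇒ 4 17 15 7 12 10 6 5 16 9
17>4: swap(1,7), hi=6 ⇒ 4 5 15 7 12 10 6 17 16 9
5>4: swap(1,6), hi=5 ⇒ 4 6 15 7 12 10 5 17 16 9
6>4: swap(1,5), hi=4 ⇒ 4 10 15 7 12 6 5 17 16 9
10>4: swap(1,4), hi=3 ⇒ 4 12 15 7 10 6 5 17 16 9
12>4: swap(1,3), hi=2 ⇒ 4 7 15 12 10 6 5 17 16 9
7>4: swap(1,2), hi=1 ⇒ 4 15 7 12 10 6 5 17 16 9
15>4: swap(1,1), hi=0 ⇒ 4 15 7 12 10 6 5 17 16 9
done. lo=0 hi=0; a=4 15 7 12 10 6 5 17 16 9

4 15 7 12 10 6 5 17 16 9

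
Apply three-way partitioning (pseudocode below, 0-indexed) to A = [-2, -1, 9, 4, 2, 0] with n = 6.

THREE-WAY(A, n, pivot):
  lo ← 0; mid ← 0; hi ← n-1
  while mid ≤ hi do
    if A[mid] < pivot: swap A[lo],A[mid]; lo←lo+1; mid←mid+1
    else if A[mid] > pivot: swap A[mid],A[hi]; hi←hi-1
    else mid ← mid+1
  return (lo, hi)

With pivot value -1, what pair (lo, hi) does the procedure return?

pivot = -1; lo=0, mid=0, hi=5
A[mid]=-2<-1: swap A[0],A[0]; lo=1,mid=1 → [-2, -1, 9, 4, 2, 0]
A[mid]=-1=-1: mid=2
A[mid]=9>-1: swap A[2],A[5]; hi=4 → [-2, -1, 0, 4, 2, 9]
A[mid]=0>-1: swap A[2],A[4]; hi=3 → [-2, -1, 2, 4, 0, 9]
A[mid]=2>-1: swap A[2],A[3]; hi=2 → [-2, -1, 4, 2, 0, 9]
A[mid]=4>-1: swap A[2],A[2]; hi=1 → [-2, -1, 4, 2, 0, 9]
end: lo=1, hi=1; A = [-2, -1, 4, 2, 0, 9]

(1, 1)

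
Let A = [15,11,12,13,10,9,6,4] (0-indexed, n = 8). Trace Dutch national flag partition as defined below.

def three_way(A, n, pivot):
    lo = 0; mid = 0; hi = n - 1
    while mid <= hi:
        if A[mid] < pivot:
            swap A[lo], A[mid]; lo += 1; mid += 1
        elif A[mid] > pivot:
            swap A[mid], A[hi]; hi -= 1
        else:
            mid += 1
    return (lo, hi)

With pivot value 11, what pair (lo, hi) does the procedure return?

pivot = 11; lo=0, mid=0, hi=7
A[mid]=15>11: swap A[0],A[7]; hi=6 → [4,11,12,13,10,9,6,15]
A[mid]=4<11: swap A[0],A[0]; lo=1,mid=1 → [4,11,12,13,10,9,6,15]
A[mid]=11=11: mid=2
A[mid]=12>11: swap A[2],A[6]; hi=5 → [4,11,6,13,10,9,12,15]
A[mid]=6<11: swap A[1],A[2]; lo=2,mid=3 → [4,6,11,13,10,9,12,15]
A[mid]=13>11: swap A[3],A[5]; hi=4 → [4,6,11,9,10,13,12,15]
A[mid]=9<11: swap A[2],A[3]; lo=3,mid=4 → [4,6,9,11,10,13,12,15]
A[mid]=10<11: swap A[3],A[4]; lo=4,mid=5 → [4,6,9,10,11,13,12,15]
end: lo=4, hi=4; A = [4,6,9,10,11,13,12,15]

(4, 4)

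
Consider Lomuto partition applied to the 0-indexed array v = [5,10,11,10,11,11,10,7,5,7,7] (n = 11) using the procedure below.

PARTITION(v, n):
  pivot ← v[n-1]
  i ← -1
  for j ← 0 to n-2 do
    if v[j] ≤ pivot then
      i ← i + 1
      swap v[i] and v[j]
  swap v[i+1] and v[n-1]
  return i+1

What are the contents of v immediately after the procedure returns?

pivot=7, i=-1
j=0: 5≤7, i=0, swap(0,0) ⇒ [5,10,11,10,11,11,10,7,5,7,7]
j=1: 10>7, skip
j=2: 11>7, skip
j=3: 10>7, skip
j=4: 11>7, skip
j=5: 11>7, skip
j=6: 10>7, skip
j=7: 7≤7, i=1, swap(1,7) ⇒ [5,7,11,10,11,11,10,10,5,7,7]
j=8: 5≤7, i=2, swap(2,8) ⇒ [5,7,5,10,11,11,10,10,11,7,7]
j=9: 7≤7, i=3, swap(3,9) ⇒ [5,7,5,7,11,11,10,10,11,10,7]
swap(4,10) ⇒ [5,7,5,7,7,11,10,10,11,10,11]; return 4

[5,7,5,7,7,11,10,10,11,10,11]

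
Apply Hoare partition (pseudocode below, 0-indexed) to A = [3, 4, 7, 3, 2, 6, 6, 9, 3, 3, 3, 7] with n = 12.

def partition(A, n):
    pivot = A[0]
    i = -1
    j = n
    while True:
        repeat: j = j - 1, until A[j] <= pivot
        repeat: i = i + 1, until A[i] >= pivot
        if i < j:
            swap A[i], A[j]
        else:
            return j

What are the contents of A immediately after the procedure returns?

pivot=3
j stops at 10 (3), i stops at 0 (3); swap ⇒ [3, 4, 7, 3, 2, 6, 6, 9, 3, 3, 3, 7]
j stops at 9 (3), i stops at 1 (4); swap ⇒ [3, 3, 7, 3, 2, 6, 6, 9, 3, 4, 3, 7]
j stops at 8 (3), i stops at 2 (7); swap ⇒ [3, 3, 3, 3, 2, 6, 6, 9, 7, 4, 3, 7]
j stops at 4 (2), i stops at 3 (3); swap ⇒ [3, 3, 3, 2, 3, 6, 6, 9, 7, 4, 3, 7]
j stops at 3, i stops at 4; i≥j ⇒ return 3. A=[3, 3, 3, 2, 3, 6, 6, 9, 7, 4, 3, 7]

[3, 3, 3, 2, 3, 6, 6, 9, 7, 4, 3, 7]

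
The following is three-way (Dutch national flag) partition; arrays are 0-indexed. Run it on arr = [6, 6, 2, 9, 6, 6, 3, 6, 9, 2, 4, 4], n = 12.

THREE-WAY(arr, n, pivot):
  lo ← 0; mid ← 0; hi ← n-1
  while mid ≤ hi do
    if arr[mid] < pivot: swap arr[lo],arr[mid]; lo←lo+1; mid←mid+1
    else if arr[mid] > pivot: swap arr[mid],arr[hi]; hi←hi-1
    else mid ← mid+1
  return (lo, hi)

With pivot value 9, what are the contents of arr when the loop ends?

pivot = 9; lo=0, mid=0, hi=11
arr[mid]=6<9: swap arr[0],arr[0]; lo=1,mid=1 → [6, 6, 2, 9, 6, 6, 3, 6, 9, 2, 4, 4]
arr[mid]=6<9: swap arr[1],arr[1]; lo=2,mid=2 → [6, 6, 2, 9, 6, 6, 3, 6, 9, 2, 4, 4]
arr[mid]=2<9: swap arr[2],arr[2]; lo=3,mid=3 → [6, 6, 2, 9, 6, 6, 3, 6, 9, 2, 4, 4]
arr[mid]=9=9: mid=4
arr[mid]=6<9: swap arr[3],arr[4]; lo=4,mid=5 → [6, 6, 2, 6, 9, 6, 3, 6, 9, 2, 4, 4]
arr[mid]=6<9: swap arr[4],arr[5]; lo=5,mid=6 → [6, 6, 2, 6, 6, 9, 3, 6, 9, 2, 4, 4]
arr[mid]=3<9: swap arr[5],arr[6]; lo=6,mid=7 → [6, 6, 2, 6, 6, 3, 9, 6, 9, 2, 4, 4]
arr[mid]=6<9: swap arr[6],arr[7]; lo=7,mid=8 → [6, 6, 2, 6, 6, 3, 6, 9, 9, 2, 4, 4]
arr[mid]=9=9: mid=9
arr[mid]=2<9: swap arr[7],arr[9]; lo=8,mid=10 → [6, 6, 2, 6, 6, 3, 6, 2, 9, 9, 4, 4]
arr[mid]=4<9: swap arr[8],arr[10]; lo=9,mid=11 → [6, 6, 2, 6, 6, 3, 6, 2, 4, 9, 9, 4]
arr[mid]=4<9: swap arr[9],arr[11]; lo=10,mid=12 → [6, 6, 2, 6, 6, 3, 6, 2, 4, 4, 9, 9]
end: lo=10, hi=11; arr = [6, 6, 2, 6, 6, 3, 6, 2, 4, 4, 9, 9]

[6, 6, 2, 6, 6, 3, 6, 2, 4, 4, 9, 9]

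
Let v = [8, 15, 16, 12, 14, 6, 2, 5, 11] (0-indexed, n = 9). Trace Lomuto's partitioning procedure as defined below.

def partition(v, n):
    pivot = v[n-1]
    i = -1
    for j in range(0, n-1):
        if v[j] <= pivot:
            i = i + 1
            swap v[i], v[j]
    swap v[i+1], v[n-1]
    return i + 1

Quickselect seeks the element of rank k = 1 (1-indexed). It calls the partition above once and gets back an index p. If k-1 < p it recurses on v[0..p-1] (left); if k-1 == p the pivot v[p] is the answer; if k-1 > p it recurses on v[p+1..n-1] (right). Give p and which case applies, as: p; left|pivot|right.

pivot=11, i=-1
j=0: 8≤11, i=0, swap(0,0) ⇒ [8, 15, 16, 12, 14, 6, 2, 5, 11]
j=1: 15>11, skip
j=2: 16>11, skip
j=3: 12>11, skip
j=4: 14>11, skip
j=5: 6≤11, i=1, swap(1,5) ⇒ [8, 6, 16, 12, 14, 15, 2, 5, 11]
j=6: 2≤11, i=2, swap(2,6) ⇒ [8, 6, 2, 12, 14, 15, 16, 5, 11]
j=7: 5≤11, i=3, swap(3,7) ⇒ [8, 6, 2, 5, 14, 15, 16, 12, 11]
swap(4,8) ⇒ [8, 6, 2, 5, 11, 15, 16, 12, 14]; return 4
p = 4; k-1 = 0 < 4 ⇒ left

4; left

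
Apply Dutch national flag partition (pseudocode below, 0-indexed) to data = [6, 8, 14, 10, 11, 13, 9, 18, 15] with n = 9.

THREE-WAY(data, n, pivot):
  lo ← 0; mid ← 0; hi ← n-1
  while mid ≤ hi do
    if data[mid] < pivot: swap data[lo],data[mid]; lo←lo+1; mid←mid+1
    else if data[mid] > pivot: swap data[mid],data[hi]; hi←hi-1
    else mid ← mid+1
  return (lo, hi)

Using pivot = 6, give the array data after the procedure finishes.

[6, 14, 10, 11, 13, 9, 18, 15, 8]

pivot = 6; lo=0, mid=0, hi=8
data[mid]=6=6: mid=1
data[mid]=8>6: swap data[1],data[8]; hi=7 → [6, 15, 14, 10, 11, 13, 9, 18, 8]
data[mid]=15>6: swap data[1],data[7]; hi=6 → [6, 18, 14, 10, 11, 13, 9, 15, 8]
data[mid]=18>6: swap data[1],data[6]; hi=5 → [6, 9, 14, 10, 11, 13, 18, 15, 8]
data[mid]=9>6: swap data[1],data[5]; hi=4 → [6, 13, 14, 10, 11, 9, 18, 15, 8]
data[mid]=13>6: swap data[1],data[4]; hi=3 → [6, 11, 14, 10, 13, 9, 18, 15, 8]
data[mid]=11>6: swap data[1],data[3]; hi=2 → [6, 10, 14, 11, 13, 9, 18, 15, 8]
data[mid]=10>6: swap data[1],data[2]; hi=1 → [6, 14, 10, 11, 13, 9, 18, 15, 8]
data[mid]=14>6: swap data[1],data[1]; hi=0 → [6, 14, 10, 11, 13, 9, 18, 15, 8]
end: lo=0, hi=0; data = [6, 14, 10, 11, 13, 9, 18, 15, 8]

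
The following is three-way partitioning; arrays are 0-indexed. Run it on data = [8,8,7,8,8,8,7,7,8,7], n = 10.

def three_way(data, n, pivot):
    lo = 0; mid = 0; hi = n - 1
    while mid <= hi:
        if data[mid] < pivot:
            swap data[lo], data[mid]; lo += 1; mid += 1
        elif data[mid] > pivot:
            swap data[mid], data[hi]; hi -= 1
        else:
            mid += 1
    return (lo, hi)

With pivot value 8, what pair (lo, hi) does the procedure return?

(4, 9)

pivot = 8; lo=0, mid=0, hi=9
data[mid]=8=8: mid=1
data[mid]=8=8: mid=2
data[mid]=7<8: swap data[0],data[2]; lo=1,mid=3 → [7,8,8,8,8,8,7,7,8,7]
data[mid]=8=8: mid=4
data[mid]=8=8: mid=5
data[mid]=8=8: mid=6
data[mid]=7<8: swap data[1],data[6]; lo=2,mid=7 → [7,7,8,8,8,8,8,7,8,7]
data[mid]=7<8: swap data[2],data[7]; lo=3,mid=8 → [7,7,7,8,8,8,8,8,8,7]
data[mid]=8=8: mid=9
data[mid]=7<8: swap data[3],data[9]; lo=4,mid=10 → [7,7,7,7,8,8,8,8,8,8]
end: lo=4, hi=9; data = [7,7,7,7,8,8,8,8,8,8]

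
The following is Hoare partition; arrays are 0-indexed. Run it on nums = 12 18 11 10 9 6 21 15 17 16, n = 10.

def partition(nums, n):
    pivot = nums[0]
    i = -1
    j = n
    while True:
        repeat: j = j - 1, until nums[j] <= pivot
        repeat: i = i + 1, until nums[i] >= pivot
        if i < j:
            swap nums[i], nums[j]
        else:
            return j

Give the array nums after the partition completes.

pivot = nums[0] = 12; i = -1, j = 10
j→5 (nums[5]=6≤12), i→0 (nums[0]=12≥12); i<j, swap → 6 18 11 10 9 12 21 15 17 16
j→4 (nums[4]=9≤12), i→1 (nums[1]=18≥12); i<j, swap → 6 9 11 10 18 12 21 15 17 16
j→3, i→4; i≥j, return j=3. nums = 6 9 11 10 18 12 21 15 17 16

6 9 11 10 18 12 21 15 17 16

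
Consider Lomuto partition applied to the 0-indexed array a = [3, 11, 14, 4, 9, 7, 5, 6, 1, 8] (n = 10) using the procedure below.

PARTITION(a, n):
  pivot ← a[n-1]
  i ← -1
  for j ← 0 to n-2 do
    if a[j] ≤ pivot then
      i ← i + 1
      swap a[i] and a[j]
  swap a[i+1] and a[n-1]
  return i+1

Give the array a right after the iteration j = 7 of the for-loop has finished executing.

pivot=8, i=-1
j=0: 3≤8, i=0, swap(0,0) ⇒ [3, 11, 14, 4, 9, 7, 5, 6, 1, 8]
j=1: 11>8, skip
j=2: 14>8, skip
j=3: 4≤8, i=1, swap(1,3) ⇒ [3, 4, 14, 11, 9, 7, 5, 6, 1, 8]
j=4: 9>8, skip
j=5: 7≤8, i=2, swap(2,5) ⇒ [3, 4, 7, 11, 9, 14, 5, 6, 1, 8]
j=6: 5≤8, i=3, swap(3,6) ⇒ [3, 4, 7, 5, 9, 14, 11, 6, 1, 8]
j=7: 6≤8, i=4, swap(4,7) ⇒ [3, 4, 7, 5, 6, 14, 11, 9, 1, 8]
(after j=7) a = [3, 4, 7, 5, 6, 14, 11, 9, 1, 8]

[3, 4, 7, 5, 6, 14, 11, 9, 1, 8]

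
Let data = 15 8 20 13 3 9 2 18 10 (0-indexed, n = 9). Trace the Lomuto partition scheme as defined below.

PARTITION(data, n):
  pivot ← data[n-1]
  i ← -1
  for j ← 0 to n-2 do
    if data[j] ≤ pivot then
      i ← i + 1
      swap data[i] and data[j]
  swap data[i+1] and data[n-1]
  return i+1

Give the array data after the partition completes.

pivot = data[8] = 10; i = -1
j=0: data[0]=15 > 10 → no swap
j=1: data[1]=8 ≤ 10 → i=0, swap data[0],data[1] → 8 15 20 13 3 9 2 18 10
j=2: data[2]=20 > 10 → no swap
j=3: data[3]=13 > 10 → no swap
j=4: data[4]=3 ≤ 10 → i=1, swap data[1],data[4] → 8 3 20 13 15 9 2 18 10
j=5: data[5]=9 ≤ 10 → i=2, swap data[2],data[5] → 8 3 9 13 15 20 2 18 10
j=6: data[6]=2 ≤ 10 → i=3, swap data[3],data[6] → 8 3 9 2 15 20 13 18 10
j=7: data[7]=18 > 10 → no swap
final swap data[4],data[8] → 8 3 9 2 10 20 13 18 15; return 4

8 3 9 2 10 20 13 18 15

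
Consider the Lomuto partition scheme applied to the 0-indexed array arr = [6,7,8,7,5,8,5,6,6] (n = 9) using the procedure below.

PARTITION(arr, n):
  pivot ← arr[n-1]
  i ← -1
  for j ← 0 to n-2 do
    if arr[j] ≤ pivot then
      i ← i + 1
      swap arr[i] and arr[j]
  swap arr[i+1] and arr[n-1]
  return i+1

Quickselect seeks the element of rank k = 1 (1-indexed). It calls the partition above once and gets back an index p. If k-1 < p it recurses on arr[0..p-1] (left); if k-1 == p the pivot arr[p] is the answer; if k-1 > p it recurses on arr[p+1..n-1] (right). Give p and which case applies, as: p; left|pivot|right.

4; left

pivot = arr[8] = 6; i = -1
j=0: arr[0]=6 ≤ 6 → i=0, swap arr[0],arr[0] (no change) → [6,7,8,7,5,8,5,6,6]
j=1: arr[1]=7 > 6 → no swap
j=2: arr[2]=8 > 6 → no swap
j=3: arr[3]=7 > 6 → no swap
j=4: arr[4]=5 ≤ 6 → i=1, swap arr[1],arr[4] → [6,5,8,7,7,8,5,6,6]
j=5: arr[5]=8 > 6 → no swap
j=6: arr[6]=5 ≤ 6 → i=2, swap arr[2],arr[6] → [6,5,5,7,7,8,8,6,6]
j=7: arr[7]=6 ≤ 6 → i=3, swap arr[3],arr[7] → [6,5,5,6,7,8,8,7,6]
final swap arr[4],arr[8] → [6,5,5,6,6,8,8,7,7]; return 4
p = 4; k-1 = 0 < 4 ⇒ left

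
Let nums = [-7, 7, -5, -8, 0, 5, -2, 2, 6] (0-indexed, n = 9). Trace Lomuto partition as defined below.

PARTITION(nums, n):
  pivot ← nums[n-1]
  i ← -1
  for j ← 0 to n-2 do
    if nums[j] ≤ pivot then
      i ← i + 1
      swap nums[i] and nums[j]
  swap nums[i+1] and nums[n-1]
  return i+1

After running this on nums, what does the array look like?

[-7, -5, -8, 0, 5, -2, 2, 6, 7]

pivot = nums[8] = 6; i = -1
j=0: nums[0]=-7 ≤ 6 → i=0, swap nums[0],nums[0] (no change) → [-7, 7, -5, -8, 0, 5, -2, 2, 6]
j=1: nums[1]=7 > 6 → no swap
j=2: nums[2]=-5 ≤ 6 → i=1, swap nums[1],nums[2] → [-7, -5, 7, -8, 0, 5, -2, 2, 6]
j=3: nums[3]=-8 ≤ 6 → i=2, swap nums[2],nums[3] → [-7, -5, -8, 7, 0, 5, -2, 2, 6]
j=4: nums[4]=0 ≤ 6 → i=3, swap nums[3],nums[4] → [-7, -5, -8, 0, 7, 5, -2, 2, 6]
j=5: nums[5]=5 ≤ 6 → i=4, swap nums[4],nums[5] → [-7, -5, -8, 0, 5, 7, -2, 2, 6]
j=6: nums[6]=-2 ≤ 6 → i=5, swap nums[5],nums[6] → [-7, -5, -8, 0, 5, -2, 7, 2, 6]
j=7: nums[7]=2 ≤ 6 → i=6, swap nums[6],nums[7] → [-7, -5, -8, 0, 5, -2, 2, 7, 6]
final swap nums[7],nums[8] → [-7, -5, -8, 0, 5, -2, 2, 6, 7]; return 7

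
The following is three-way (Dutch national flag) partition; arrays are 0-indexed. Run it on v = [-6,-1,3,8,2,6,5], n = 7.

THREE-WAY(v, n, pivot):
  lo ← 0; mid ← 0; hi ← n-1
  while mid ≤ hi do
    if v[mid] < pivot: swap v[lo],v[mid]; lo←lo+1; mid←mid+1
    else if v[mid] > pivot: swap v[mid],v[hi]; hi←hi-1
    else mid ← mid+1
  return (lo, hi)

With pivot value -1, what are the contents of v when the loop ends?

[-6,-1,8,2,6,5,3]

pivot = -1; lo=0, mid=0, hi=6
v[mid]=-6<-1: swap v[0],v[0]; lo=1,mid=1 → [-6,-1,3,8,2,6,5]
v[mid]=-1=-1: mid=2
v[mid]=3>-1: swap v[2],v[6]; hi=5 → [-6,-1,5,8,2,6,3]
v[mid]=5>-1: swap v[2],v[5]; hi=4 → [-6,-1,6,8,2,5,3]
v[mid]=6>-1: swap v[2],v[4]; hi=3 → [-6,-1,2,8,6,5,3]
v[mid]=2>-1: swap v[2],v[3]; hi=2 → [-6,-1,8,2,6,5,3]
v[mid]=8>-1: swap v[2],v[2]; hi=1 → [-6,-1,8,2,6,5,3]
end: lo=1, hi=1; v = [-6,-1,8,2,6,5,3]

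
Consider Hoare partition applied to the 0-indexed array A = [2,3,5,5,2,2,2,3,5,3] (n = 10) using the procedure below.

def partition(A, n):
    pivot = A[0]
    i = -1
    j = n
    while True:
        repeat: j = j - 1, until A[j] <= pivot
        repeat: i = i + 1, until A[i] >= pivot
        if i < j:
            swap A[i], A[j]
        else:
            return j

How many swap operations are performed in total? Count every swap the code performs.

3

pivot=2
j stops at 6 (2), i stops at 0 (2); swap ⇒ [2,3,5,5,2,2,2,3,5,3]
j stops at 5 (2), i stops at 1 (3); swap ⇒ [2,2,5,5,2,3,2,3,5,3]
j stops at 4 (2), i stops at 2 (5); swap ⇒ [2,2,2,5,5,3,2,3,5,3]
j stops at 2, i stops at 3; i≥j ⇒ return 2. A=[2,2,2,5,5,3,2,3,5,3]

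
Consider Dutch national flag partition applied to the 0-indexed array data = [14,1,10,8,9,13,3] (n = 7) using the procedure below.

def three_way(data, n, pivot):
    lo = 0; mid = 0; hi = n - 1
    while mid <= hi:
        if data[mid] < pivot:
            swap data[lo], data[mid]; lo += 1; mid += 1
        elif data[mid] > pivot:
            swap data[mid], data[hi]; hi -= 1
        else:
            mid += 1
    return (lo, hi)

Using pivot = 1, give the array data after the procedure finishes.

[1,10,8,9,13,3,14]

lo=0 mid=0 hi=6
14>1: swap(0,6), hi=5 ⇒ [3,1,10,8,9,13,14]
3>1: swap(0,5), hi=4 ⇒ [13,1,10,8,9,3,14]
13>1: swap(0,4), hi=3 ⇒ [9,1,10,8,13,3,14]
9>1: swap(0,3), hi=2 ⇒ [8,1,10,9,13,3,14]
8>1: swap(0,2), hi=1 ⇒ [10,1,8,9,13,3,14]
10>1: swap(0,1), hi=0 ⇒ [1,10,8,9,13,3,14]
1=1: mid=1
done. lo=0 hi=0; data=[1,10,8,9,13,3,14]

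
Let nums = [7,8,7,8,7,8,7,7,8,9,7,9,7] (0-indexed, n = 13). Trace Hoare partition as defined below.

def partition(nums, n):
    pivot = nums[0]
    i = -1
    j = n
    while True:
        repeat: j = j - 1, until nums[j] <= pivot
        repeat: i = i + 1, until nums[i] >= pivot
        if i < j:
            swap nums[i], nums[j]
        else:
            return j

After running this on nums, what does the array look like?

pivot=7
j stops at 12 (7), i stops at 0 (7); swap ⇒ [7,8,7,8,7,8,7,7,8,9,7,9,7]
j stops at 10 (7), i stops at 1 (8); swap ⇒ [7,7,7,8,7,8,7,7,8,9,8,9,7]
j stops at 7 (7), i stops at 2 (7); swap ⇒ [7,7,7,8,7,8,7,7,8,9,8,9,7]
j stops at 6 (7), i stops at 3 (8); swap ⇒ [7,7,7,7,7,8,8,7,8,9,8,9,7]
j stops at 4, i stops at 4; i≥j ⇒ return 4. nums=[7,7,7,7,7,8,8,7,8,9,8,9,7]

[7,7,7,7,7,8,8,7,8,9,8,9,7]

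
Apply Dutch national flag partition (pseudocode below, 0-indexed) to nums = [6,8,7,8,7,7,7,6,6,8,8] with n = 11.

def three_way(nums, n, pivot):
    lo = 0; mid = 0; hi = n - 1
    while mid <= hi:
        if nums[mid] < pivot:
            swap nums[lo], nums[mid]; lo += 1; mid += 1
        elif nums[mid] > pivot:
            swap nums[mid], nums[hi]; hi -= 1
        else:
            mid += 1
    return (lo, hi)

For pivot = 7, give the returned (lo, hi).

pivot = 7; lo=0, mid=0, hi=10
nums[mid]=6<7: swap nums[0],nums[0]; lo=1,mid=1 → [6,8,7,8,7,7,7,6,6,8,8]
nums[mid]=8>7: swap nums[1],nums[10]; hi=9 → [6,8,7,8,7,7,7,6,6,8,8]
nums[mid]=8>7: swap nums[1],nums[9]; hi=8 → [6,8,7,8,7,7,7,6,6,8,8]
nums[mid]=8>7: swap nums[1],nums[8]; hi=7 → [6,6,7,8,7,7,7,6,8,8,8]
nums[mid]=6<7: swap nums[1],nums[1]; lo=2,mid=2 → [6,6,7,8,7,7,7,6,8,8,8]
nums[mid]=7=7: mid=3
nums[mid]=8>7: swap nums[3],nums[7]; hi=6 → [6,6,7,6,7,7,7,8,8,8,8]
nums[mid]=6<7: swap nums[2],nums[3]; lo=3,mid=4 → [6,6,6,7,7,7,7,8,8,8,8]
nums[mid]=7=7: mid=5
nums[mid]=7=7: mid=6
nums[mid]=7=7: mid=7
end: lo=3, hi=6; nums = [6,6,6,7,7,7,7,8,8,8,8]

(3, 6)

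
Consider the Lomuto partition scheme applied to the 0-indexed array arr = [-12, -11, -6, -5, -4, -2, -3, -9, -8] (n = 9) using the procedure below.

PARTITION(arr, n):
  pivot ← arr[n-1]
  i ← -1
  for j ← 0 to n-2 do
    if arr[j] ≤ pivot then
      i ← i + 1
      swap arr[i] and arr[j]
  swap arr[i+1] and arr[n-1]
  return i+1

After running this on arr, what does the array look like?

[-12, -11, -9, -8, -4, -2, -3, -6, -5]

pivot=-8, i=-1
j=0: -12≤-8, i=0, swap(0,0) ⇒ [-12, -11, -6, -5, -4, -2, -3, -9, -8]
j=1: -11≤-8, i=1, swap(1,1) ⇒ [-12, -11, -6, -5, -4, -2, -3, -9, -8]
j=2: -6>-8, skip
j=3: -5>-8, skip
j=4: -4>-8, skip
j=5: -2>-8, skip
j=6: -3>-8, skip
j=7: -9≤-8, i=2, swap(2,7) ⇒ [-12, -11, -9, -5, -4, -2, -3, -6, -8]
swap(3,8) ⇒ [-12, -11, -9, -8, -4, -2, -3, -6, -5]; return 3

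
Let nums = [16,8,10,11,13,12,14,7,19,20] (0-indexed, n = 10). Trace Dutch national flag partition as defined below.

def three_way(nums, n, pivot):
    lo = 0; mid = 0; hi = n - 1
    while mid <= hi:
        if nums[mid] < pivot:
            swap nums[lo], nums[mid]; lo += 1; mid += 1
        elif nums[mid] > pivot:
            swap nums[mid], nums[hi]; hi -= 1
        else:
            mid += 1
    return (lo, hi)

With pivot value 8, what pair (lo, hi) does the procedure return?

lo=0 mid=0 hi=9
16>8: swap(0,9), hi=8 ⇒ [20,8,10,11,13,12,14,7,19,16]
20>8: swap(0,8), hi=7 ⇒ [19,8,10,11,13,12,14,7,20,16]
19>8: swap(0,7), hi=6 ⇒ [7,8,10,11,13,12,14,19,20,16]
7<8: swap(0,0), lo=1 mid=1 ⇒ [7,8,10,11,13,12,14,19,20,16]
8=8: mid=2
10>8: swap(2,6), hi=5 ⇒ [7,8,14,11,13,12,10,19,20,16]
14>8: swap(2,5), hi=4 ⇒ [7,8,12,11,13,14,10,19,20,16]
12>8: swap(2,4), hi=3 ⇒ [7,8,13,11,12,14,10,19,20,16]
13>8: swap(2,3), hi=2 ⇒ [7,8,11,13,12,14,10,19,20,16]
11>8: swap(2,2), hi=1 ⇒ [7,8,11,13,12,14,10,19,20,16]
done. lo=1 hi=1; nums=[7,8,11,13,12,14,10,19,20,16]

(1, 1)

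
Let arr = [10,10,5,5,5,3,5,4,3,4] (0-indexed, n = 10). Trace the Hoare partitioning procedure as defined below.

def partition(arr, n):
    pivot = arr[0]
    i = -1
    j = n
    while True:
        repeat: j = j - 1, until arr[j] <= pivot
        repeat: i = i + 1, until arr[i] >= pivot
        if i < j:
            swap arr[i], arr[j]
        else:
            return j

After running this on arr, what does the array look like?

[4,3,5,5,5,3,5,4,10,10]

pivot=10
j stops at 9 (4), i stops at 0 (10); swap ⇒ [4,10,5,5,5,3,5,4,3,10]
j stops at 8 (3), i stops at 1 (10); swap ⇒ [4,3,5,5,5,3,5,4,10,10]
j stops at 7, i stops at 8; i≥j ⇒ return 7. arr=[4,3,5,5,5,3,5,4,10,10]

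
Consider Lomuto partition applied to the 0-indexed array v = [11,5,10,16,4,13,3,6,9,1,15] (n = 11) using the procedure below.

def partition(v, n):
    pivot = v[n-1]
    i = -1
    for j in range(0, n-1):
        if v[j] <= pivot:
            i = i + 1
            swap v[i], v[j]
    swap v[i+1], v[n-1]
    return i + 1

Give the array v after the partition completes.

pivot=15, i=-1
j=0: 11≤15, i=0, swap(0,0) ⇒ [11,5,10,16,4,13,3,6,9,1,15]
j=1: 5≤15, i=1, swap(1,1) ⇒ [11,5,10,16,4,13,3,6,9,1,15]
j=2: 10≤15, i=2, swap(2,2) ⇒ [11,5,10,16,4,13,3,6,9,1,15]
j=3: 16>15, skip
j=4: 4≤15, i=3, swap(3,4) ⇒ [11,5,10,4,16,13,3,6,9,1,15]
j=5: 13≤15, i=4, swap(4,5) ⇒ [11,5,10,4,13,16,3,6,9,1,15]
j=6: 3≤15, i=5, swap(5,6) ⇒ [11,5,10,4,13,3,16,6,9,1,15]
j=7: 6≤15, i=6, swap(6,7) ⇒ [11,5,10,4,13,3,6,16,9,1,15]
j=8: 9≤15, i=7, swap(7,8) ⇒ [11,5,10,4,13,3,6,9,16,1,15]
j=9: 1≤15, i=8, swap(8,9) ⇒ [11,5,10,4,13,3,6,9,1,16,15]
swap(9,10) ⇒ [11,5,10,4,13,3,6,9,1,15,16]; return 9

[11,5,10,4,13,3,6,9,1,15,16]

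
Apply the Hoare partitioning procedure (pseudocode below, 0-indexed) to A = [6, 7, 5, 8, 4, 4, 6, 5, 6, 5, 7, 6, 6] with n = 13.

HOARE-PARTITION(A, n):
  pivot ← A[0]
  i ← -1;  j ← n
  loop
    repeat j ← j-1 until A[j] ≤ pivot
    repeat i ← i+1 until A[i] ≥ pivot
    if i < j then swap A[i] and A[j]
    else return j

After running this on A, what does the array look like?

pivot=6
j stops at 12 (6), i stops at 0 (6); swap ⇒ [6, 7, 5, 8, 4, 4, 6, 5, 6, 5, 7, 6, 6]
j stops at 11 (6), i stops at 1 (7); swap ⇒ [6, 6, 5, 8, 4, 4, 6, 5, 6, 5, 7, 7, 6]
j stops at 9 (5), i stops at 3 (8); swap ⇒ [6, 6, 5, 5, 4, 4, 6, 5, 6, 8, 7, 7, 6]
j stops at 8 (6), i stops at 6 (6); swap ⇒ [6, 6, 5, 5, 4, 4, 6, 5, 6, 8, 7, 7, 6]
j stops at 7, i stops at 8; i≥j ⇒ return 7. A=[6, 6, 5, 5, 4, 4, 6, 5, 6, 8, 7, 7, 6]

[6, 6, 5, 5, 4, 4, 6, 5, 6, 8, 7, 7, 6]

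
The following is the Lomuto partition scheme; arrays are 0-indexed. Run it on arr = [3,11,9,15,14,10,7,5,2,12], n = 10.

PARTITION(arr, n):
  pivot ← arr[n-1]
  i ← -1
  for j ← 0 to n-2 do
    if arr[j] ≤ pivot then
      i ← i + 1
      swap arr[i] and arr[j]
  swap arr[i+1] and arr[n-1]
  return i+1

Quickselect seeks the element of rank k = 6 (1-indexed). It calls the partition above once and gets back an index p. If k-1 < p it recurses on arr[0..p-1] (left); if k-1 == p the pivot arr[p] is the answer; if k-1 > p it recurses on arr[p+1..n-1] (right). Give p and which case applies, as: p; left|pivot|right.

7; left

pivot = arr[9] = 12; i = -1
j=0: arr[0]=3 ≤ 12 → i=0, swap arr[0],arr[0] (no change) → [3,11,9,15,14,10,7,5,2,12]
j=1: arr[1]=11 ≤ 12 → i=1, swap arr[1],arr[1] (no change) → [3,11,9,15,14,10,7,5,2,12]
j=2: arr[2]=9 ≤ 12 → i=2, swap arr[2],arr[2] (no change) → [3,11,9,15,14,10,7,5,2,12]
j=3: arr[3]=15 > 12 → no swap
j=4: arr[4]=14 > 12 → no swap
j=5: arr[5]=10 ≤ 12 → i=3, swap arr[3],arr[5] → [3,11,9,10,14,15,7,5,2,12]
j=6: arr[6]=7 ≤ 12 → i=4, swap arr[4],arr[6] → [3,11,9,10,7,15,14,5,2,12]
j=7: arr[7]=5 ≤ 12 → i=5, swap arr[5],arr[7] → [3,11,9,10,7,5,14,15,2,12]
j=8: arr[8]=2 ≤ 12 → i=6, swap arr[6],arr[8] → [3,11,9,10,7,5,2,15,14,12]
final swap arr[7],arr[9] → [3,11,9,10,7,5,2,12,14,15]; return 7
p = 7; k-1 = 5 < 7 ⇒ left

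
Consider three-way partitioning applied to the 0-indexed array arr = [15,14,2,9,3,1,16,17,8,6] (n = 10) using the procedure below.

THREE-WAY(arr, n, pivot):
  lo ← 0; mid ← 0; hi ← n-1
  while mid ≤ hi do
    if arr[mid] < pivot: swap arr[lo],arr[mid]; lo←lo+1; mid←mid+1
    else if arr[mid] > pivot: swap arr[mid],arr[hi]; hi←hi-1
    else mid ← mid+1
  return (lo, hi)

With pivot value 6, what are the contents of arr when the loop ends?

pivot = 6; lo=0, mid=0, hi=9
arr[mid]=15>6: swap arr[0],arr[9]; hi=8 → [6,14,2,9,3,1,16,17,8,15]
arr[mid]=6=6: mid=1
arr[mid]=14>6: swap arr[1],arr[8]; hi=7 → [6,8,2,9,3,1,16,17,14,15]
arr[mid]=8>6: swap arr[1],arr[7]; hi=6 → [6,17,2,9,3,1,16,8,14,15]
arr[mid]=17>6: swap arr[1],arr[6]; hi=5 → [6,16,2,9,3,1,17,8,14,15]
arr[mid]=16>6: swap arr[1],arr[5]; hi=4 → [6,1,2,9,3,16,17,8,14,15]
arr[mid]=1<6: swap arr[0],arr[1]; lo=1,mid=2 → [1,6,2,9,3,16,17,8,14,15]
arr[mid]=2<6: swap arr[1],arr[2]; lo=2,mid=3 → [1,2,6,9,3,16,17,8,14,15]
arr[mid]=9>6: swap arr[3],arr[4]; hi=3 → [1,2,6,3,9,16,17,8,14,15]
arr[mid]=3<6: swap arr[2],arr[3]; lo=3,mid=4 → [1,2,3,6,9,16,17,8,14,15]
end: lo=3, hi=3; arr = [1,2,3,6,9,16,17,8,14,15]

[1,2,3,6,9,16,17,8,14,15]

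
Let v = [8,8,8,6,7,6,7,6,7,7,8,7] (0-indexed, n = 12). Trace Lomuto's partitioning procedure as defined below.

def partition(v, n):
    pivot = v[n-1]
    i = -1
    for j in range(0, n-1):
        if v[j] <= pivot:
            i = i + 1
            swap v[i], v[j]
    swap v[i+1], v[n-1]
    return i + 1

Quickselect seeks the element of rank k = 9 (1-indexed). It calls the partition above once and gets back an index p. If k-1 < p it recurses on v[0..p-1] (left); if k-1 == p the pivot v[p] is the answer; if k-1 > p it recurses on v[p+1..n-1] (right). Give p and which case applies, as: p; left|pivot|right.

pivot=7, i=-1
j=0: 8>7, skip
j=1: 8>7, skip
j=2: 8>7, skip
j=3: 6≤7, i=0, swap(0,3) ⇒ [6,8,8,8,7,6,7,6,7,7,8,7]
j=4: 7≤7, i=1, swap(1,4) ⇒ [6,7,8,8,8,6,7,6,7,7,8,7]
j=5: 6≤7, i=2, swap(2,5) ⇒ [6,7,6,8,8,8,7,6,7,7,8,7]
j=6: 7≤7, i=3, swap(3,6) ⇒ [6,7,6,7,8,8,8,6,7,7,8,7]
j=7: 6≤7, i=4, swap(4,7) ⇒ [6,7,6,7,6,8,8,8,7,7,8,7]
j=8: 7≤7, i=5, swap(5,8) ⇒ [6,7,6,7,6,7,8,8,8,7,8,7]
j=9: 7≤7, i=6, swap(6,9) ⇒ [6,7,6,7,6,7,7,8,8,8,8,7]
j=10: 8>7, skip
swap(7,11) ⇒ [6,7,6,7,6,7,7,7,8,8,8,8]; return 7
p = 7; k-1 = 8 > 7 ⇒ right

7; right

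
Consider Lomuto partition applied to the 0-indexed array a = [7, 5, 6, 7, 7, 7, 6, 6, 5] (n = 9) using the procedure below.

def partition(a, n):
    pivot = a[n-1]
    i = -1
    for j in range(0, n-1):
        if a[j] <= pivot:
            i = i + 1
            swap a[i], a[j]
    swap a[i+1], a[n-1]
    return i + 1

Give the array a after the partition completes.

pivot = a[8] = 5; i = -1
j=0: a[0]=7 > 5 → no swap
j=1: a[1]=5 ≤ 5 → i=0, swap a[0],a[1] → [5, 7, 6, 7, 7, 7, 6, 6, 5]
j=2: a[2]=6 > 5 → no swap
j=3: a[3]=7 > 5 → no swap
j=4: a[4]=7 > 5 → no swap
j=5: a[5]=7 > 5 → no swap
j=6: a[6]=6 > 5 → no swap
j=7: a[7]=6 > 5 → no swap
final swap a[1],a[8] → [5, 5, 6, 7, 7, 7, 6, 6, 7]; return 1

[5, 5, 6, 7, 7, 7, 6, 6, 7]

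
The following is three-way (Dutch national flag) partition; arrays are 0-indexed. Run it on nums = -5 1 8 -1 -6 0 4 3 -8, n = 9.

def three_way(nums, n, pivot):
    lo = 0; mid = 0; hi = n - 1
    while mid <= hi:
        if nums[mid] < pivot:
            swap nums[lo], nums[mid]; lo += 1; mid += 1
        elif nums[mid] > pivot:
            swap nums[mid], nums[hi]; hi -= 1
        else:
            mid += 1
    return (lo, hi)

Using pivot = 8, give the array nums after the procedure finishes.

-5 1 -1 -6 0 4 3 -8 8

pivot = 8; lo=0, mid=0, hi=8
nums[mid]=-5<8: swap nums[0],nums[0]; lo=1,mid=1 → -5 1 8 -1 -6 0 4 3 -8
nums[mid]=1<8: swap nums[1],nums[1]; lo=2,mid=2 → -5 1 8 -1 -6 0 4 3 -8
nums[mid]=8=8: mid=3
nums[mid]=-1<8: swap nums[2],nums[3]; lo=3,mid=4 → -5 1 -1 8 -6 0 4 3 -8
nums[mid]=-6<8: swap nums[3],nums[4]; lo=4,mid=5 → -5 1 -1 -6 8 0 4 3 -8
nums[mid]=0<8: swap nums[4],nums[5]; lo=5,mid=6 → -5 1 -1 -6 0 8 4 3 -8
nums[mid]=4<8: swap nums[5],nums[6]; lo=6,mid=7 → -5 1 -1 -6 0 4 8 3 -8
nums[mid]=3<8: swap nums[6],nums[7]; lo=7,mid=8 → -5 1 -1 -6 0 4 3 8 -8
nums[mid]=-8<8: swap nums[7],nums[8]; lo=8,mid=9 → -5 1 -1 -6 0 4 3 -8 8
end: lo=8, hi=8; nums = -5 1 -1 -6 0 4 3 -8 8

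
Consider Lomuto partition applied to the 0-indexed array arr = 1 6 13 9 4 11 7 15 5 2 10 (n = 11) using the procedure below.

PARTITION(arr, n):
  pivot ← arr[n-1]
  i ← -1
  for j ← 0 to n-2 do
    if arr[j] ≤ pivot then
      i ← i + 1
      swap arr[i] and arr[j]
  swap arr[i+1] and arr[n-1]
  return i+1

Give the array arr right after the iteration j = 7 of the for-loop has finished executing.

pivot=10, i=-1
j=0: 1≤10, i=0, swap(0,0) ⇒ 1 6 13 9 4 11 7 15 5 2 10
j=1: 6≤10, i=1, swap(1,1) ⇒ 1 6 13 9 4 11 7 15 5 2 10
j=2: 13>10, skip
j=3: 9≤10, i=2, swap(2,3) ⇒ 1 6 9 13 4 11 7 15 5 2 10
j=4: 4≤10, i=3, swap(3,4) ⇒ 1 6 9 4 13 11 7 15 5 2 10
j=5: 11>10, skip
j=6: 7≤10, i=4, swap(4,6) ⇒ 1 6 9 4 7 11 13 15 5 2 10
j=7: 15>10, skip
(after j=7) arr = 1 6 9 4 7 11 13 15 5 2 10

1 6 9 4 7 11 13 15 5 2 10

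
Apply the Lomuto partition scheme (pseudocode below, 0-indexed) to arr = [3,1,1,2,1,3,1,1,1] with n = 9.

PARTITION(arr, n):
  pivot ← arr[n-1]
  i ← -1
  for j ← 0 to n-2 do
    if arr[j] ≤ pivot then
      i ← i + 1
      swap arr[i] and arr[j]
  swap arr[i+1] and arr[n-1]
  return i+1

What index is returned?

5

pivot = arr[8] = 1; i = -1
j=0: arr[0]=3 > 1 → no swap
j=1: arr[1]=1 ≤ 1 → i=0, swap arr[0],arr[1] → [1,3,1,2,1,3,1,1,1]
j=2: arr[2]=1 ≤ 1 → i=1, swap arr[1],arr[2] → [1,1,3,2,1,3,1,1,1]
j=3: arr[3]=2 > 1 → no swap
j=4: arr[4]=1 ≤ 1 → i=2, swap arr[2],arr[4] → [1,1,1,2,3,3,1,1,1]
j=5: arr[5]=3 > 1 → no swap
j=6: arr[6]=1 ≤ 1 → i=3, swap arr[3],arr[6] → [1,1,1,1,3,3,2,1,1]
j=7: arr[7]=1 ≤ 1 → i=4, swap arr[4],arr[7] → [1,1,1,1,1,3,2,3,1]
final swap arr[5],arr[8] → [1,1,1,1,1,1,2,3,3]; return 5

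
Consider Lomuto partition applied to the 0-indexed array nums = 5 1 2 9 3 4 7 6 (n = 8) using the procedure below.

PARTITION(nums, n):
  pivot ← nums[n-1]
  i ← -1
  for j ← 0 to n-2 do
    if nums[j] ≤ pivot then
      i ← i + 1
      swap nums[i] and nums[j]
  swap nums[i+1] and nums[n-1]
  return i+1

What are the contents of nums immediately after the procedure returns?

pivot=6, i=-1
j=0: 5≤6, i=0, swap(0,0) ⇒ 5 1 2 9 3 4 7 6
j=1: 1≤6, i=1, swap(1,1) ⇒ 5 1 2 9 3 4 7 6
j=2: 2≤6, i=2, swap(2,2) ⇒ 5 1 2 9 3 4 7 6
j=3: 9>6, skip
j=4: 3≤6, i=3, swap(3,4) ⇒ 5 1 2 3 9 4 7 6
j=5: 4≤6, i=4, swap(4,5) ⇒ 5 1 2 3 4 9 7 6
j=6: 7>6, skip
swap(5,7) ⇒ 5 1 2 3 4 6 7 9; return 5

5 1 2 3 4 6 7 9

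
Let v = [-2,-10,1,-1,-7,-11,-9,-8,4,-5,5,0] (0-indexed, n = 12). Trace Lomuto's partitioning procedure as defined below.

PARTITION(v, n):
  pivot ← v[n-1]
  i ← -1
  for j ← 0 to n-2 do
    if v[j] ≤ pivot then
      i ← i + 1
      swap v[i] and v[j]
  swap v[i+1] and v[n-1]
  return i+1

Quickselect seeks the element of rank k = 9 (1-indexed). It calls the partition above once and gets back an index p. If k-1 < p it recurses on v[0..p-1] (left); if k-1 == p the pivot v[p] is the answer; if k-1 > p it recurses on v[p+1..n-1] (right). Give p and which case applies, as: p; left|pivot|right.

8; pivot

pivot=0, i=-1
j=0: -2≤0, i=0, swap(0,0) ⇒ [-2,-10,1,-1,-7,-11,-9,-8,4,-5,5,0]
j=1: -10≤0, i=1, swap(1,1) ⇒ [-2,-10,1,-1,-7,-11,-9,-8,4,-5,5,0]
j=2: 1>0, skip
j=3: -1≤0, i=2, swap(2,3) ⇒ [-2,-10,-1,1,-7,-11,-9,-8,4,-5,5,0]
j=4: -7≤0, i=3, swap(3,4) ⇒ [-2,-10,-1,-7,1,-11,-9,-8,4,-5,5,0]
j=5: -11≤0, i=4, swap(4,5) ⇒ [-2,-10,-1,-7,-11,1,-9,-8,4,-5,5,0]
j=6: -9≤0, i=5, swap(5,6) ⇒ [-2,-10,-1,-7,-11,-9,1,-8,4,-5,5,0]
j=7: -8≤0, i=6, swap(6,7) ⇒ [-2,-10,-1,-7,-11,-9,-8,1,4,-5,5,0]
j=8: 4>0, skip
j=9: -5≤0, i=7, swap(7,9) ⇒ [-2,-10,-1,-7,-11,-9,-8,-5,4,1,5,0]
j=10: 5>0, skip
swap(8,11) ⇒ [-2,-10,-1,-7,-11,-9,-8,-5,0,1,5,4]; return 8
p = 8; k-1 = 8 == 8 ⇒ pivot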